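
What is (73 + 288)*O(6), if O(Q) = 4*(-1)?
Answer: -1444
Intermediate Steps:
O(Q) = -4
(73 + 288)*O(6) = (73 + 288)*(-4) = 361*(-4) = -1444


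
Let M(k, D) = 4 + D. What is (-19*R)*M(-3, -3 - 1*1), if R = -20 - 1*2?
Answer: 0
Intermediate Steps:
R = -22 (R = -20 - 2 = -22)
(-19*R)*M(-3, -3 - 1*1) = (-19*(-22))*(4 + (-3 - 1*1)) = 418*(4 + (-3 - 1)) = 418*(4 - 4) = 418*0 = 0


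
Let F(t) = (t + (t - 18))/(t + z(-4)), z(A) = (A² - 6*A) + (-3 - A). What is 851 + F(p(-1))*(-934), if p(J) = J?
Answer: 1318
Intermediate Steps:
z(A) = -3 + A² - 7*A
F(t) = (-18 + 2*t)/(41 + t) (F(t) = (t + (t - 18))/(t + (-3 + (-4)² - 7*(-4))) = (t + (-18 + t))/(t + (-3 + 16 + 28)) = (-18 + 2*t)/(t + 41) = (-18 + 2*t)/(41 + t))
851 + F(p(-1))*(-934) = 851 + (2*(-9 - 1)/(41 - 1))*(-934) = 851 + (2*(-10)/40)*(-934) = 851 + (2*(1/40)*(-10))*(-934) = 851 - ½*(-934) = 851 + 467 = 1318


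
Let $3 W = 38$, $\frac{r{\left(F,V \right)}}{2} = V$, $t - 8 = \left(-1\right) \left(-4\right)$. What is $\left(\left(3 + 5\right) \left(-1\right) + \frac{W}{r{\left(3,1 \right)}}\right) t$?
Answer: $-20$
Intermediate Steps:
$t = 12$ ($t = 8 - -4 = 8 + 4 = 12$)
$r{\left(F,V \right)} = 2 V$
$W = \frac{38}{3}$ ($W = \frac{1}{3} \cdot 38 = \frac{38}{3} \approx 12.667$)
$\left(\left(3 + 5\right) \left(-1\right) + \frac{W}{r{\left(3,1 \right)}}\right) t = \left(\left(3 + 5\right) \left(-1\right) + \frac{38}{3 \cdot 2 \cdot 1}\right) 12 = \left(8 \left(-1\right) + \frac{38}{3 \cdot 2}\right) 12 = \left(-8 + \frac{38}{3} \cdot \frac{1}{2}\right) 12 = \left(-8 + \frac{19}{3}\right) 12 = \left(- \frac{5}{3}\right) 12 = -20$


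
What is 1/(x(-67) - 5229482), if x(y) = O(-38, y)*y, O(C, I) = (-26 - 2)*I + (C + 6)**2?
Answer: -1/5423782 ≈ -1.8437e-7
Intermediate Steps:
O(C, I) = (6 + C)**2 - 28*I (O(C, I) = -28*I + (6 + C)**2 = (6 + C)**2 - 28*I)
x(y) = y*(1024 - 28*y) (x(y) = ((6 - 38)**2 - 28*y)*y = ((-32)**2 - 28*y)*y = (1024 - 28*y)*y = y*(1024 - 28*y))
1/(x(-67) - 5229482) = 1/(4*(-67)*(256 - 7*(-67)) - 5229482) = 1/(4*(-67)*(256 + 469) - 5229482) = 1/(4*(-67)*725 - 5229482) = 1/(-194300 - 5229482) = 1/(-5423782) = -1/5423782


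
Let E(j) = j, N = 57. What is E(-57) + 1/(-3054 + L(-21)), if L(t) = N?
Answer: -170830/2997 ≈ -57.000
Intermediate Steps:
L(t) = 57
E(-57) + 1/(-3054 + L(-21)) = -57 + 1/(-3054 + 57) = -57 + 1/(-2997) = -57 - 1/2997 = -170830/2997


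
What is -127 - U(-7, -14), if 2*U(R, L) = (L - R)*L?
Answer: -176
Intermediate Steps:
U(R, L) = L*(L - R)/2 (U(R, L) = ((L - R)*L)/2 = (L*(L - R))/2 = L*(L - R)/2)
-127 - U(-7, -14) = -127 - (-14)*(-14 - 1*(-7))/2 = -127 - (-14)*(-14 + 7)/2 = -127 - (-14)*(-7)/2 = -127 - 1*49 = -127 - 49 = -176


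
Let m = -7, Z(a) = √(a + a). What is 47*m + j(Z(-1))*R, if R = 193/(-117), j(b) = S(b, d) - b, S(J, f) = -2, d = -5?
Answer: -38107/117 + 193*I*√2/117 ≈ -325.7 + 2.3328*I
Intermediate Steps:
Z(a) = √2*√a (Z(a) = √(2*a) = √2*√a)
j(b) = -2 - b
R = -193/117 (R = 193*(-1/117) = -193/117 ≈ -1.6496)
47*m + j(Z(-1))*R = 47*(-7) + (-2 - √2*√(-1))*(-193/117) = -329 + (-2 - √2*I)*(-193/117) = -329 + (-2 - I*√2)*(-193/117) = -329 + (386/117 + 193*I*√2/117) = -38107/117 + 193*I*√2/117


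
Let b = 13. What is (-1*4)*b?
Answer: -52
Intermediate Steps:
(-1*4)*b = -1*4*13 = -4*13 = -52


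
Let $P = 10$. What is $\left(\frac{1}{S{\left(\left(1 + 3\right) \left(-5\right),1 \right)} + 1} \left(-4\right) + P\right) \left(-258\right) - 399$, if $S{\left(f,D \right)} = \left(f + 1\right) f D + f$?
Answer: $- \frac{1074387}{361} \approx -2976.1$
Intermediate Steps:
$S{\left(f,D \right)} = f + D f \left(1 + f\right)$ ($S{\left(f,D \right)} = \left(1 + f\right) f D + f = f \left(1 + f\right) D + f = D f \left(1 + f\right) + f = f + D f \left(1 + f\right)$)
$\left(\frac{1}{S{\left(\left(1 + 3\right) \left(-5\right),1 \right)} + 1} \left(-4\right) + P\right) \left(-258\right) - 399 = \left(\frac{1}{\left(1 + 3\right) \left(-5\right) \left(1 + 1 + 1 \left(1 + 3\right) \left(-5\right)\right) + 1} \left(-4\right) + 10\right) \left(-258\right) - 399 = \left(\frac{1}{4 \left(-5\right) \left(1 + 1 + 1 \cdot 4 \left(-5\right)\right) + 1} \left(-4\right) + 10\right) \left(-258\right) - 399 = \left(\frac{1}{- 20 \left(1 + 1 + 1 \left(-20\right)\right) + 1} \left(-4\right) + 10\right) \left(-258\right) - 399 = \left(\frac{1}{- 20 \left(1 + 1 - 20\right) + 1} \left(-4\right) + 10\right) \left(-258\right) - 399 = \left(\frac{1}{\left(-20\right) \left(-18\right) + 1} \left(-4\right) + 10\right) \left(-258\right) - 399 = \left(\frac{1}{360 + 1} \left(-4\right) + 10\right) \left(-258\right) - 399 = \left(\frac{1}{361} \left(-4\right) + 10\right) \left(-258\right) - 399 = \left(- \frac{4}{361} + 10\right) \left(-258\right) - 399 = \frac{3606}{361} \left(-258\right) - 399 = - \frac{930348}{361} - 399 = - \frac{1074387}{361}$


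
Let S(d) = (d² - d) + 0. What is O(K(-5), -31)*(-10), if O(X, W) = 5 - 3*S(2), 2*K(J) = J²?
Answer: 10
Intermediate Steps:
K(J) = J²/2
S(d) = d² - d
O(X, W) = -1 (O(X, W) = 5 - 6*(-1 + 2) = 5 - 6 = -1)
O(K(-5), -31)*(-10) = -1*(-10) = 10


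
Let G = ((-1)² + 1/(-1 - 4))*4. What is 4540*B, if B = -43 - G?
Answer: -209748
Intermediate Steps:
G = 16/5 (G = (1 + 1/(-5))*4 = (1 - ⅕)*4 = (⅘)*4 = 16/5 ≈ 3.2000)
B = -231/5 (B = -43 - 1*16/5 = -43 - 16/5 = -231/5 ≈ -46.200)
4540*B = 4540*(-231/5) = -209748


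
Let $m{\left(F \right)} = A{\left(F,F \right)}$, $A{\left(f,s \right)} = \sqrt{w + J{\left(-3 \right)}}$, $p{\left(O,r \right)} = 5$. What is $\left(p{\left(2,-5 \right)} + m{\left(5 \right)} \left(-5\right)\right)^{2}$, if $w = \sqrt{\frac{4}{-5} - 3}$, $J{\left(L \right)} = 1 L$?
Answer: $\left(5 - \sqrt{5} \sqrt{-15 + i \sqrt{95}}\right)^{2} \approx -76.873 - 41.942 i$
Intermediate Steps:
$J{\left(L \right)} = L$
$w = \frac{i \sqrt{95}}{5}$ ($w = \sqrt{4 \left(- \frac{1}{5}\right) - 3} = \sqrt{- \frac{4}{5} - 3} = \sqrt{- \frac{19}{5}} = \frac{i \sqrt{95}}{5} \approx 1.9494 i$)
$A{\left(f,s \right)} = \sqrt{-3 + \frac{i \sqrt{95}}{5}}$ ($A{\left(f,s \right)} = \sqrt{\frac{i \sqrt{95}}{5} - 3} = \sqrt{-3 + \frac{i \sqrt{95}}{5}}$)
$m{\left(F \right)} = \frac{\sqrt{-75 + 5 i \sqrt{95}}}{5}$
$\left(p{\left(2,-5 \right)} + m{\left(5 \right)} \left(-5\right)\right)^{2} = \left(5 + \frac{\sqrt{-75 + 5 i \sqrt{95}}}{5} \left(-5\right)\right)^{2} = \left(5 - \sqrt{-75 + 5 i \sqrt{95}}\right)^{2}$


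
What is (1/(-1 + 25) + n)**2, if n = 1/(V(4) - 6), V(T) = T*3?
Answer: 25/576 ≈ 0.043403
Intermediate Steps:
V(T) = 3*T
n = 1/6 (n = 1/(3*4 - 6) = 1/(12 - 6) = 1/6 ≈ 0.16667)
(1/(-1 + 25) + n)**2 = (1/(-1 + 25) + 1/6)**2 = (1/24 + 1/6)**2 = (5/24)**2 = 25/576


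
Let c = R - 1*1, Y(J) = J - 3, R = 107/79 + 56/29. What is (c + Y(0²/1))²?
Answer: 2679769/5248681 ≈ 0.51056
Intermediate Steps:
R = 7527/2291 (R = 107*(1/79) + 56*(1/29) = 107/79 + 56/29 = 7527/2291 ≈ 3.2855)
Y(J) = -3 + J
c = 5236/2291 (c = 7527/2291 - 1*1 = 7527/2291 - 1 = 5236/2291 ≈ 2.2855)
(c + Y(0²/1))² = (5236/2291 + (-3 + 0²/1))² = (5236/2291 + (-3 + 0*1))² = (5236/2291 + (-3 + 0))² = (5236/2291 - 3)² = (-1637/2291)² = 2679769/5248681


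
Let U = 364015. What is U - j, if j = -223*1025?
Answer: 592590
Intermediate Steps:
j = -228575
U - j = 364015 - 1*(-228575) = 364015 + 228575 = 592590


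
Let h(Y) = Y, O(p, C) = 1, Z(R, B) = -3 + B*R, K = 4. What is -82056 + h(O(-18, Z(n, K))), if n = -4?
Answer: -82055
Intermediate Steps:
-82056 + h(O(-18, Z(n, K))) = -82056 + 1 = -82055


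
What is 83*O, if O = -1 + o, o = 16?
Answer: 1245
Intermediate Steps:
O = 15 (O = -1 + 16 = 15)
83*O = 83*15 = 1245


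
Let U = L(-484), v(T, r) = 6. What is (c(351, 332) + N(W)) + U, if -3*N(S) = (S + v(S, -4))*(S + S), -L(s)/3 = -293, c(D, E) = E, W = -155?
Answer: -42557/3 ≈ -14186.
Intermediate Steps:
L(s) = 879 (L(s) = -3*(-293) = 879)
U = 879
N(S) = -2*S*(6 + S)/3 (N(S) = -(S + 6)*(S + S)/3 = -(6 + S)*2*S/3 = -2*S*(6 + S)/3)
(c(351, 332) + N(W)) + U = (332 - 2/3*(-155)*(6 - 155)) + 879 = (332 - 2/3*(-155)*(-149)) + 879 = (332 - 46190/3) + 879 = -45194/3 + 879 = -42557/3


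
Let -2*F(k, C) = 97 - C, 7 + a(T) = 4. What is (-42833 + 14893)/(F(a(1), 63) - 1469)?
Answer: 13970/743 ≈ 18.802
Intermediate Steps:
a(T) = -3 (a(T) = -7 + 4 = -3)
F(k, C) = -97/2 + C/2 (F(k, C) = -(97 - C)/2 = -97/2 + C/2)
(-42833 + 14893)/(F(a(1), 63) - 1469) = (-42833 + 14893)/((-97/2 + (½)*63) - 1469) = -27940/((-97/2 + 63/2) - 1469) = -27940/(-17 - 1469) = -27940/(-1486) = -27940*(-1/1486) = 13970/743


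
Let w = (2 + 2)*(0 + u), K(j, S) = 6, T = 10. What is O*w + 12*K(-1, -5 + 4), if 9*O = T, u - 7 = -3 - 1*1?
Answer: 256/3 ≈ 85.333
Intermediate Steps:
u = 3 (u = 7 + (-3 - 1*1) = 7 + (-3 - 1) = 7 - 4 = 3)
O = 10/9 (O = (⅑)*10 = 10/9 ≈ 1.1111)
w = 12 (w = (2 + 2)*(0 + 3) = 4*3 = 12)
O*w + 12*K(-1, -5 + 4) = (10/9)*12 + 12*6 = 40/3 + 72 = 256/3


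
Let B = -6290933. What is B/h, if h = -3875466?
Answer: 6290933/3875466 ≈ 1.6233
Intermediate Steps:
B/h = -6290933/(-3875466) = -6290933*(-1/3875466) = 6290933/3875466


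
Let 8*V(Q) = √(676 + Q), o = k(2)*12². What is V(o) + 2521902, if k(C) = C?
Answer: 2521902 + √241/4 ≈ 2.5219e+6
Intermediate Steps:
o = 288 (o = 2*12² = 2*144 = 288)
V(Q) = √(676 + Q)/8
V(o) + 2521902 = √(676 + 288)/8 + 2521902 = √964/8 + 2521902 = (2*√241)/8 + 2521902 = √241/4 + 2521902 = 2521902 + √241/4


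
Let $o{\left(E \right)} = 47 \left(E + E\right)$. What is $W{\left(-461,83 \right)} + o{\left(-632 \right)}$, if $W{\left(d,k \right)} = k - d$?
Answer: $-58864$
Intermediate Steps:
$o{\left(E \right)} = 94 E$ ($o{\left(E \right)} = 47 \cdot 2 E = 94 E$)
$W{\left(-461,83 \right)} + o{\left(-632 \right)} = \left(83 - -461\right) + 94 \left(-632\right) = \left(83 + 461\right) - 59408 = 544 - 59408 = -58864$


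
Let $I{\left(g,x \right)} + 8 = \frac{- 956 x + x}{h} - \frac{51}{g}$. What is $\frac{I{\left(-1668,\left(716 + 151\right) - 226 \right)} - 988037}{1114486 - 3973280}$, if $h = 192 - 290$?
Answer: $\frac{26748118057}{77884983736} \approx 0.34343$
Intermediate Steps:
$h = -98$ ($h = 192 - 290 = -98$)
$I{\left(g,x \right)} = -8 - \frac{51}{g} + \frac{955 x}{98}$ ($I{\left(g,x \right)} = -8 + \left(\frac{- 956 x + x}{-98} - \frac{51}{g}\right) = -8 + \left(- 955 x \left(- \frac{1}{98}\right) - \frac{51}{g}\right) = -8 + \left(\frac{955 x}{98} - \frac{51}{g}\right) = -8 + \left(- \frac{51}{g} + \frac{955 x}{98}\right) = -8 - \frac{51}{g} + \frac{955 x}{98}$)
$\frac{I{\left(-1668,\left(716 + 151\right) - 226 \right)} - 988037}{1114486 - 3973280} = \frac{\left(-8 - \frac{51}{-1668} + \frac{955 \left(\left(716 + 151\right) - 226\right)}{98}\right) - 988037}{1114486 - 3973280} = \frac{\left(-8 - - \frac{17}{556} + \frac{955 \left(867 - 226\right)}{98}\right) - 988037}{-2858794} = \left(\left(-8 + \frac{17}{556} + \frac{955}{98} \cdot 641\right) - 988037\right) \left(- \frac{1}{2858794}\right) = \left(\left(-8 + \frac{17}{556} + \frac{612155}{98}\right) - 988037\right) \left(- \frac{1}{2858794}\right) = \left(\frac{169961971}{27244} - 988037\right) \left(- \frac{1}{2858794}\right) = \left(- \frac{26748118057}{27244}\right) \left(- \frac{1}{2858794}\right) = \frac{26748118057}{77884983736}$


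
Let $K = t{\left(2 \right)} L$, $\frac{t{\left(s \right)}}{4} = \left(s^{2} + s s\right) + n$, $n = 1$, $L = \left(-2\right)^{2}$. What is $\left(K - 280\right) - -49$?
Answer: $-87$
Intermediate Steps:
$L = 4$
$t{\left(s \right)} = 4 + 8 s^{2}$ ($t{\left(s \right)} = 4 \left(\left(s^{2} + s s\right) + 1\right) = 4 \left(\left(s^{2} + s^{2}\right) + 1\right) = 4 \left(2 s^{2} + 1\right) = 4 \left(1 + 2 s^{2}\right) = 4 + 8 s^{2}$)
$K = 144$ ($K = \left(4 + 8 \cdot 2^{2}\right) 4 = \left(4 + 8 \cdot 4\right) 4 = \left(4 + 32\right) 4 = 36 \cdot 4 = 144$)
$\left(K - 280\right) - -49 = \left(144 - 280\right) - -49 = -136 + \left(\left(-16 + 78\right) - 13\right) = -136 + \left(62 - 13\right) = -136 + 49 = -87$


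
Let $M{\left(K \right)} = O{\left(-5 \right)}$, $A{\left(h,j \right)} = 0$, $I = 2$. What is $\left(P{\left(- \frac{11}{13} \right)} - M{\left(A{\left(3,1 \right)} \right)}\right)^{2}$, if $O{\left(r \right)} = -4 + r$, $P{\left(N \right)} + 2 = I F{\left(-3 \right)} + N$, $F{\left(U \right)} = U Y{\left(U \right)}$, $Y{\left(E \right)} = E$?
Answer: $\frac{98596}{169} \approx 583.41$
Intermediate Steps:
$F{\left(U \right)} = U^{2}$ ($F{\left(U \right)} = U U = U^{2}$)
$P{\left(N \right)} = 16 + N$ ($P{\left(N \right)} = -2 + \left(2 \left(-3\right)^{2} + N\right) = -2 + \left(2 \cdot 9 + N\right) = -2 + \left(18 + N\right) = 16 + N$)
$M{\left(K \right)} = -9$ ($M{\left(K \right)} = -4 - 5 = -9$)
$\left(P{\left(- \frac{11}{13} \right)} - M{\left(A{\left(3,1 \right)} \right)}\right)^{2} = \left(\left(16 - \frac{11}{13}\right) - -9\right)^{2} = \left(\left(16 - \frac{11}{13}\right) + 9\right)^{2} = \left(\frac{197}{13} + 9\right)^{2} = \left(\frac{314}{13}\right)^{2} = \frac{98596}{169}$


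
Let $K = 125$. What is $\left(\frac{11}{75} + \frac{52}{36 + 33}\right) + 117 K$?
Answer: $\frac{25229678}{1725} \approx 14626.0$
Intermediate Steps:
$\left(\frac{11}{75} + \frac{52}{36 + 33}\right) + 117 K = \left(\frac{11}{75} + \frac{52}{36 + 33}\right) + 117 \cdot 125 = \left(11 \cdot \frac{1}{75} + \frac{52}{69}\right) + 14625 = \left(\frac{11}{75} + 52 \cdot \frac{1}{69}\right) + 14625 = \left(\frac{11}{75} + \frac{52}{69}\right) + 14625 = \frac{1553}{1725} + 14625 = \frac{25229678}{1725}$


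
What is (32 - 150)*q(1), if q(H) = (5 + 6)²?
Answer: -14278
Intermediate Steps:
q(H) = 121 (q(H) = 11² = 121)
(32 - 150)*q(1) = (32 - 150)*121 = -118*121 = -14278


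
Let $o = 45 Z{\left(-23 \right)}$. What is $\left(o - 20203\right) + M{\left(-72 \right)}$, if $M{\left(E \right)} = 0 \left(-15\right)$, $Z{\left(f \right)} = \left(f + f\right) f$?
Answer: $27407$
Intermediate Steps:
$Z{\left(f \right)} = 2 f^{2}$ ($Z{\left(f \right)} = 2 f f = 2 f^{2}$)
$o = 47610$ ($o = 45 \cdot 2 \left(-23\right)^{2} = 45 \cdot 2 \cdot 529 = 45 \cdot 1058 = 47610$)
$M{\left(E \right)} = 0$
$\left(o - 20203\right) + M{\left(-72 \right)} = \left(47610 - 20203\right) + 0 = 27407 + 0 = 27407$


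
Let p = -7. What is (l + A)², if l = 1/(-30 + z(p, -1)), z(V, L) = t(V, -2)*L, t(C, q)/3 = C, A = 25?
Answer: 50176/81 ≈ 619.46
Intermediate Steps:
t(C, q) = 3*C
z(V, L) = 3*L*V (z(V, L) = (3*V)*L = 3*L*V)
l = -⅑ (l = 1/(-30 + 3*(-1)*(-7)) = 1/(-30 + 21) = 1/(-9) = -⅑ ≈ -0.11111)
(l + A)² = (-⅑ + 25)² = (224/9)² = 50176/81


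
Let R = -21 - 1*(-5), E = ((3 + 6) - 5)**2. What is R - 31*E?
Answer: -512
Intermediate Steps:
E = 16 (E = (9 - 5)**2 = 4**2 = 16)
R = -16 (R = -21 + 5 = -16)
R - 31*E = -16 - 31*16 = -16 - 496 = -512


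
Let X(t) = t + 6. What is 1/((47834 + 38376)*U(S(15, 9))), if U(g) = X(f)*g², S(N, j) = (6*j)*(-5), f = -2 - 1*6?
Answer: -1/12569418000 ≈ -7.9558e-11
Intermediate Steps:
f = -8 (f = -2 - 6 = -8)
X(t) = 6 + t
S(N, j) = -30*j
U(g) = -2*g² (U(g) = (6 - 8)*g² = -2*g²)
1/((47834 + 38376)*U(S(15, 9))) = 1/((47834 + 38376)*((-2*(-30*9)²))) = 1/(86210*((-2*(-270)²))) = 1/(86210*((-2*72900))) = (1/86210)/(-145800) = (1/86210)*(-1/145800) = -1/12569418000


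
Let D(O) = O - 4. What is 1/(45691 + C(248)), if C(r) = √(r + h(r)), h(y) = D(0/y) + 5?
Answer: 45691/2087667232 - √249/2087667232 ≈ 2.1879e-5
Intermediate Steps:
D(O) = -4 + O
h(y) = 1 (h(y) = (-4 + 0/y) + 5 = (-4 + 0) + 5 = -4 + 5 = 1)
C(r) = √(1 + r) (C(r) = √(r + 1) = √(1 + r))
1/(45691 + C(248)) = 1/(45691 + √(1 + 248)) = 1/(45691 + √249)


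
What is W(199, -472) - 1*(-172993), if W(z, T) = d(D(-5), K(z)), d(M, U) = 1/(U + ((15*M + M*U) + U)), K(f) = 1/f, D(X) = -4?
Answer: 2065882207/11942 ≈ 1.7299e+5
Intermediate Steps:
d(M, U) = 1/(2*U + 15*M + M*U) (d(M, U) = 1/(U + (U + 15*M + M*U)) = 1/(2*U + 15*M + M*U))
W(z, T) = 1/(-60 - 2/z) (W(z, T) = 1/(2/z + 15*(-4) - 4/z) = 1/(2/z - 60 - 4/z) = 1/(-60 - 2/z))
W(199, -472) - 1*(-172993) = -1*199/(2 + 60*199) - 1*(-172993) = -1*199/(2 + 11940) + 172993 = -1*199/11942 + 172993 = -1*199*1/11942 + 172993 = -199/11942 + 172993 = 2065882207/11942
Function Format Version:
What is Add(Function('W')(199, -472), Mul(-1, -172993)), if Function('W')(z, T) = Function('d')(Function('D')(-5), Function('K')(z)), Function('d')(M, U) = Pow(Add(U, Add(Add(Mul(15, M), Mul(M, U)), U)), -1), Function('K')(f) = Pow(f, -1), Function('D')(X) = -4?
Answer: Rational(2065882207, 11942) ≈ 1.7299e+5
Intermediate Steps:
Function('d')(M, U) = Pow(Add(Mul(2, U), Mul(15, M), Mul(M, U)), -1) (Function('d')(M, U) = Pow(Add(U, Add(U, Mul(15, M), Mul(M, U))), -1) = Pow(Add(Mul(2, U), Mul(15, M), Mul(M, U)), -1))
Function('W')(z, T) = Pow(Add(-60, Mul(-2, Pow(z, -1))), -1) (Function('W')(z, T) = Pow(Add(Mul(2, Pow(z, -1)), Mul(15, -4), Mul(-4, Pow(z, -1))), -1) = Pow(Add(Mul(2, Pow(z, -1)), -60, Mul(-4, Pow(z, -1))), -1) = Pow(Add(-60, Mul(-2, Pow(z, -1))), -1))
Add(Function('W')(199, -472), Mul(-1, -172993)) = Add(Mul(-1, 199, Pow(Add(2, Mul(60, 199)), -1)), Mul(-1, -172993)) = Add(Mul(-1, 199, Pow(Add(2, 11940), -1)), 172993) = Add(Mul(-1, 199, Pow(11942, -1)), 172993) = Add(Mul(-1, 199, Rational(1, 11942)), 172993) = Add(Rational(-199, 11942), 172993) = Rational(2065882207, 11942)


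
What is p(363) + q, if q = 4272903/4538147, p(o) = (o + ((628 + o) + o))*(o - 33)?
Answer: 2571363744573/4538147 ≈ 5.6661e+5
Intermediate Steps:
p(o) = (-33 + o)*(628 + 3*o) (p(o) = (o + (628 + 2*o))*(-33 + o) = (628 + 3*o)*(-33 + o) = (-33 + o)*(628 + 3*o))
q = 4272903/4538147 (q = 4272903*(1/4538147) = 4272903/4538147 ≈ 0.94155)
p(363) + q = (-20724 + 3*363² + 529*363) + 4272903/4538147 = (-20724 + 3*131769 + 192027) + 4272903/4538147 = (-20724 + 395307 + 192027) + 4272903/4538147 = 566610 + 4272903/4538147 = 2571363744573/4538147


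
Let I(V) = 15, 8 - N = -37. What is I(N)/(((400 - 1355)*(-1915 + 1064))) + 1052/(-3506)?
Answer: -85491307/284934373 ≈ -0.30004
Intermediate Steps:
N = 45 (N = 8 - 1*(-37) = 8 + 37 = 45)
I(N)/(((400 - 1355)*(-1915 + 1064))) + 1052/(-3506) = 15/(((400 - 1355)*(-1915 + 1064))) + 1052/(-3506) = 15/((-955*(-851))) + 1052*(-1/3506) = 15/812705 - 526/1753 = 15*(1/812705) - 526/1753 = 3/162541 - 526/1753 = -85491307/284934373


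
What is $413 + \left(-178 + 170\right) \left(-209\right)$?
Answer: $2085$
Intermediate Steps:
$413 + \left(-178 + 170\right) \left(-209\right) = 413 - -1672 = 413 + 1672 = 2085$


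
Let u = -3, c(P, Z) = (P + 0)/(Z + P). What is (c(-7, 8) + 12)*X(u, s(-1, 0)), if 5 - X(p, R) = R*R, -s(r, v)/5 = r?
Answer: -100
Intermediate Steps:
s(r, v) = -5*r
c(P, Z) = P/(P + Z)
X(p, R) = 5 - R² (X(p, R) = 5 - R*R = 5 - R²)
(c(-7, 8) + 12)*X(u, s(-1, 0)) = (-7/(-7 + 8) + 12)*(5 - (-5*(-1))²) = (-7/1 + 12)*(5 - 1*5²) = (-7*1 + 12)*(5 - 1*25) = (-7 + 12)*(5 - 25) = 5*(-20) = -100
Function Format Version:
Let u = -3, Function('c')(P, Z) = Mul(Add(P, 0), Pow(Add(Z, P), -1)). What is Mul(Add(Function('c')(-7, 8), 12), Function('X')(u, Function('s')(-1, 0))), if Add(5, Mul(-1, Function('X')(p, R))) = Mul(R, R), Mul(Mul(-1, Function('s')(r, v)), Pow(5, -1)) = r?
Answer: -100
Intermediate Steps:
Function('s')(r, v) = Mul(-5, r)
Function('c')(P, Z) = Mul(P, Pow(Add(P, Z), -1))
Function('X')(p, R) = Add(5, Mul(-1, Pow(R, 2))) (Function('X')(p, R) = Add(5, Mul(-1, Mul(R, R))) = Add(5, Mul(-1, Pow(R, 2))))
Mul(Add(Function('c')(-7, 8), 12), Function('X')(u, Function('s')(-1, 0))) = Mul(Add(Mul(-7, Pow(Add(-7, 8), -1)), 12), Add(5, Mul(-1, Pow(Mul(-5, -1), 2)))) = Mul(Add(Mul(-7, Pow(1, -1)), 12), Add(5, Mul(-1, Pow(5, 2)))) = Mul(Add(Mul(-7, 1), 12), Add(5, Mul(-1, 25))) = Mul(Add(-7, 12), Add(5, -25)) = Mul(5, -20) = -100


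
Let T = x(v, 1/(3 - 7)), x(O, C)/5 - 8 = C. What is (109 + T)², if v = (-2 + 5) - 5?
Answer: 349281/16 ≈ 21830.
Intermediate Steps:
v = -2 (v = 3 - 5 = -2)
x(O, C) = 40 + 5*C
T = 155/4 (T = 40 + 5/(3 - 7) = 40 + 5/(-4) = 40 + 5*(-¼) = 40 - 5/4 = 155/4 ≈ 38.750)
(109 + T)² = (109 + 155/4)² = (591/4)² = 349281/16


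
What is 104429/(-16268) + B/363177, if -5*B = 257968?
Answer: -193827678089/29540817180 ≈ -6.5613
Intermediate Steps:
B = -257968/5 (B = -⅕*257968 = -257968/5 ≈ -51594.)
104429/(-16268) + B/363177 = 104429/(-16268) - 257968/5/363177 = 104429*(-1/16268) - 257968/5*1/363177 = -104429/16268 - 257968/1815885 = -193827678089/29540817180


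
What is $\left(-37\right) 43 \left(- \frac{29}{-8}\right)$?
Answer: $- \frac{46139}{8} \approx -5767.4$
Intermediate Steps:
$\left(-37\right) 43 \left(- \frac{29}{-8}\right) = - 1591 \left(- \frac{29 \left(-1\right)}{8}\right) = - 1591 \left(\left(-1\right) \left(- \frac{29}{8}\right)\right) = \left(-1591\right) \frac{29}{8} = - \frac{46139}{8}$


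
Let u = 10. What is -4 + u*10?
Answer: 96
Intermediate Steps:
-4 + u*10 = -4 + 10*10 = -4 + 100 = 96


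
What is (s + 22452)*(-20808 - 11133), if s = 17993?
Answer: -1291853745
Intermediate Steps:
(s + 22452)*(-20808 - 11133) = (17993 + 22452)*(-20808 - 11133) = 40445*(-31941) = -1291853745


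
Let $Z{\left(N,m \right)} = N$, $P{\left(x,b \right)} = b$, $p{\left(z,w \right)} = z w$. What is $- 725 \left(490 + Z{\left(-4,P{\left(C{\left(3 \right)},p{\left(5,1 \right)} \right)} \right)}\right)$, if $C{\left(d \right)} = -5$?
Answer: $-352350$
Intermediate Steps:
$p{\left(z,w \right)} = w z$
$- 725 \left(490 + Z{\left(-4,P{\left(C{\left(3 \right)},p{\left(5,1 \right)} \right)} \right)}\right) = - 725 \left(490 - 4\right) = \left(-725\right) 486 = -352350$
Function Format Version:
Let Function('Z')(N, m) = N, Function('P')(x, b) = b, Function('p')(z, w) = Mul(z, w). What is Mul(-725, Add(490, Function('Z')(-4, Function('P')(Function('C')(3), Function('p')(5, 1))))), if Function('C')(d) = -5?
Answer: -352350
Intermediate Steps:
Function('p')(z, w) = Mul(w, z)
Mul(-725, Add(490, Function('Z')(-4, Function('P')(Function('C')(3), Function('p')(5, 1))))) = Mul(-725, Add(490, -4)) = Mul(-725, 486) = -352350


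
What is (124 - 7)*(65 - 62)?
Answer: 351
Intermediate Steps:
(124 - 7)*(65 - 62) = 117*3 = 351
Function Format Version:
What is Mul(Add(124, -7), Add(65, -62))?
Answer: 351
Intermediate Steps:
Mul(Add(124, -7), Add(65, -62)) = Mul(117, 3) = 351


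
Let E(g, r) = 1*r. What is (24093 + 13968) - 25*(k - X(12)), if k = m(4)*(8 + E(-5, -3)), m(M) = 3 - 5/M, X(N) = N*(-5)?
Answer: 145369/4 ≈ 36342.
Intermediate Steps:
X(N) = -5*N
E(g, r) = r
k = 35/4 (k = (3 - 5/4)*(8 - 3) = (3 - 5*1/4)*5 = (3 - 5/4)*5 = (7/4)*5 = 35/4 ≈ 8.7500)
(24093 + 13968) - 25*(k - X(12)) = (24093 + 13968) - 25*(35/4 - (-5)*12) = 38061 - 25*(35/4 - 1*(-60)) = 38061 - 25*(35/4 + 60) = 38061 - 25*275/4 = 38061 - 6875/4 = 145369/4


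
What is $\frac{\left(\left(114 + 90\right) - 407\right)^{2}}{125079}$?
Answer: $\frac{41209}{125079} \approx 0.32946$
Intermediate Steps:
$\frac{\left(\left(114 + 90\right) - 407\right)^{2}}{125079} = \left(204 - 407\right)^{2} \cdot \frac{1}{125079} = \left(-203\right)^{2} \cdot \frac{1}{125079} = 41209 \cdot \frac{1}{125079} = \frac{41209}{125079}$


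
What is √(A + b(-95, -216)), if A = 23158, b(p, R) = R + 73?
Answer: √23015 ≈ 151.71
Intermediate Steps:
b(p, R) = 73 + R
√(A + b(-95, -216)) = √(23158 + (73 - 216)) = √(23158 - 143) = √23015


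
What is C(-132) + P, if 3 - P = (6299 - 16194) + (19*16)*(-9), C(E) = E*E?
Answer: 30058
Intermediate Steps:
C(E) = E²
P = 12634 (P = 3 - ((6299 - 16194) + (19*16)*(-9)) = 3 - (-9895 + 304*(-9)) = 3 - (-9895 - 2736) = 3 - 1*(-12631) = 3 + 12631 = 12634)
C(-132) + P = (-132)² + 12634 = 17424 + 12634 = 30058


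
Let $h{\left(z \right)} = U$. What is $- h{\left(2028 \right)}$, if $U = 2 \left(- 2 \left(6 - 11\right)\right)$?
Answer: $-20$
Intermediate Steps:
$U = 20$ ($U = 2 \left(\left(-2\right) \left(-5\right)\right) = 2 \cdot 10 = 20$)
$h{\left(z \right)} = 20$
$- h{\left(2028 \right)} = \left(-1\right) 20 = -20$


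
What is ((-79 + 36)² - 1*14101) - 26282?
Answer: -38534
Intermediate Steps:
((-79 + 36)² - 1*14101) - 26282 = ((-43)² - 14101) - 26282 = (1849 - 14101) - 26282 = -12252 - 26282 = -38534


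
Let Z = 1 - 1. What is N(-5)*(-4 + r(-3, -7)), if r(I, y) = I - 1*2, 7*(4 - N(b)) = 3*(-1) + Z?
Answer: -279/7 ≈ -39.857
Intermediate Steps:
Z = 0
N(b) = 31/7 (N(b) = 4 - (3*(-1) + 0)/7 = 4 - (-3 + 0)/7 = 4 - 1/7*(-3) = 4 + 3/7 = 31/7)
r(I, y) = -2 + I (r(I, y) = I - 2 = -2 + I)
N(-5)*(-4 + r(-3, -7)) = 31*(-4 + (-2 - 3))/7 = 31*(-4 - 5)/7 = (31/7)*(-9) = -279/7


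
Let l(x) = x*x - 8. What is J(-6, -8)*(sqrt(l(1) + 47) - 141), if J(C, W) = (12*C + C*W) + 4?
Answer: 2820 - 40*sqrt(10) ≈ 2693.5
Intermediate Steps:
l(x) = -8 + x**2 (l(x) = x**2 - 8 = -8 + x**2)
J(C, W) = 4 + 12*C + C*W
J(-6, -8)*(sqrt(l(1) + 47) - 141) = (4 + 12*(-6) - 6*(-8))*(sqrt((-8 + 1**2) + 47) - 141) = (4 - 72 + 48)*(sqrt((-8 + 1) + 47) - 141) = -20*(sqrt(-7 + 47) - 141) = -20*(sqrt(40) - 141) = -20*(2*sqrt(10) - 141) = -20*(-141 + 2*sqrt(10)) = 2820 - 40*sqrt(10)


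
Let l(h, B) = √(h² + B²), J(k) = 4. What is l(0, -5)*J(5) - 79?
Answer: -59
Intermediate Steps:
l(h, B) = √(B² + h²)
l(0, -5)*J(5) - 79 = √((-5)² + 0²)*4 - 79 = √(25 + 0)*4 - 79 = √25*4 - 79 = 5*4 - 79 = 20 - 79 = -59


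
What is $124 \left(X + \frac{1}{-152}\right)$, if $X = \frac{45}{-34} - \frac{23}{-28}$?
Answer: $- \frac{285231}{4522} \approx -63.076$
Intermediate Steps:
$X = - \frac{239}{476}$ ($X = 45 \left(- \frac{1}{34}\right) - - \frac{23}{28} = - \frac{45}{34} + \frac{23}{28} = - \frac{239}{476} \approx -0.5021$)
$124 \left(X + \frac{1}{-152}\right) = 124 \left(- \frac{239}{476} + \frac{1}{-152}\right) = 124 \left(- \frac{239}{476} - \frac{1}{152}\right) = 124 \left(- \frac{9201}{18088}\right) = - \frac{285231}{4522}$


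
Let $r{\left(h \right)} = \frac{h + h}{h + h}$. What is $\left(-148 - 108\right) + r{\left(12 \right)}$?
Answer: $-255$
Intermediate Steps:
$r{\left(h \right)} = 1$ ($r{\left(h \right)} = \frac{2 h}{2 h} = 2 h \frac{1}{2 h} = 1$)
$\left(-148 - 108\right) + r{\left(12 \right)} = \left(-148 - 108\right) + 1 = -256 + 1 = -255$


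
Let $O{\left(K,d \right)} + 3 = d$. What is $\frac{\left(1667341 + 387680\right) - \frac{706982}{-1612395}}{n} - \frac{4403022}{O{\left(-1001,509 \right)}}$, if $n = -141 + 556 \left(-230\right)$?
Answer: $- \frac{455275142996011826}{52224366334635} \approx -8717.7$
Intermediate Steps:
$O{\left(K,d \right)} = -3 + d$
$n = -128021$ ($n = -141 - 127880 = -128021$)
$\frac{\left(1667341 + 387680\right) - \frac{706982}{-1612395}}{n} - \frac{4403022}{O{\left(-1001,509 \right)}} = \frac{\left(1667341 + 387680\right) - \frac{706982}{-1612395}}{-128021} - \frac{4403022}{-3 + 509} = \left(2055021 - - \frac{706982}{1612395}\right) \left(- \frac{1}{128021}\right) - \frac{4403022}{506} = \left(2055021 + \frac{706982}{1612395}\right) \left(- \frac{1}{128021}\right) - \frac{2201511}{253} = \frac{3313506292277}{1612395} \left(- \frac{1}{128021}\right) - \frac{2201511}{253} = - \frac{3313506292277}{206420420295} - \frac{2201511}{253} = - \frac{455275142996011826}{52224366334635}$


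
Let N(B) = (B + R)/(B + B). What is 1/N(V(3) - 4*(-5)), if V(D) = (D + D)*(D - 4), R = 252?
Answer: 2/19 ≈ 0.10526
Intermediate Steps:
V(D) = 2*D*(-4 + D) (V(D) = (2*D)*(-4 + D) = 2*D*(-4 + D))
N(B) = (252 + B)/(2*B) (N(B) = (B + 252)/(B + B) = (252 + B)/((2*B)) = (252 + B)*(1/(2*B)) = (252 + B)/(2*B))
1/N(V(3) - 4*(-5)) = 1/((252 + (2*3*(-4 + 3) - 4*(-5)))/(2*(2*3*(-4 + 3) - 4*(-5)))) = 1/((252 + (2*3*(-1) + 20))/(2*(2*3*(-1) + 20))) = 1/((252 + (-6 + 20))/(2*(-6 + 20))) = 1/((½)*(252 + 14)/14) = 1/((½)*(1/14)*266) = 1/(19/2) = 2/19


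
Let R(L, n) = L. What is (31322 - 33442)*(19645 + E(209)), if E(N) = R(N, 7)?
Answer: -42090480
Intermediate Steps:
E(N) = N
(31322 - 33442)*(19645 + E(209)) = (31322 - 33442)*(19645 + 209) = -2120*19854 = -42090480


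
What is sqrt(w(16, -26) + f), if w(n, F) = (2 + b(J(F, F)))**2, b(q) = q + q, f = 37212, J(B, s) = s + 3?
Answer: 2*sqrt(9787) ≈ 197.86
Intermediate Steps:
J(B, s) = 3 + s
b(q) = 2*q
w(n, F) = (8 + 2*F)**2 (w(n, F) = (2 + 2*(3 + F))**2 = (2 + (6 + 2*F))**2 = (8 + 2*F)**2)
sqrt(w(16, -26) + f) = sqrt(4*(4 - 26)**2 + 37212) = sqrt(4*(-22)**2 + 37212) = sqrt(4*484 + 37212) = sqrt(1936 + 37212) = sqrt(39148) = 2*sqrt(9787)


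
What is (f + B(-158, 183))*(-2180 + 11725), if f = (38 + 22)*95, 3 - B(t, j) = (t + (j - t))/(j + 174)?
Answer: 6477198820/119 ≈ 5.4430e+7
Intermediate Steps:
B(t, j) = 3 - j/(174 + j) (B(t, j) = 3 - (t + (j - t))/(j + 174) = 3 - j/(174 + j))
f = 5700 (f = 60*95 = 5700)
(f + B(-158, 183))*(-2180 + 11725) = (5700 + 2*(261 + 183)/(174 + 183))*(-2180 + 11725) = (5700 + 2*444/357)*9545 = (5700 + 2*(1/357)*444)*9545 = (5700 + 296/119)*9545 = (678596/119)*9545 = 6477198820/119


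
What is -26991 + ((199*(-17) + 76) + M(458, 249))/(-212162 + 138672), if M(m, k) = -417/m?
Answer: -908472899197/33658420 ≈ -26991.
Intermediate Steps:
-26991 + ((199*(-17) + 76) + M(458, 249))/(-212162 + 138672) = -26991 + ((199*(-17) + 76) - 417/458)/(-212162 + 138672) = -26991 + ((-3383 + 76) - 417*1/458)/(-73490) = -26991 + (-3307 - 417/458)*(-1/73490) = -26991 - 1515023/458*(-1/73490) = -26991 + 1515023/33658420 = -908472899197/33658420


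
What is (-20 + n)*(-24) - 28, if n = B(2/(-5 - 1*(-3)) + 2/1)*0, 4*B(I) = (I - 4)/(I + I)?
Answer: 452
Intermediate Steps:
B(I) = (-4 + I)/(8*I) (B(I) = ((I - 4)/(I + I))/4 = ((-4 + I)/((2*I)))/4 = ((-4 + I)*(1/(2*I)))/4 = ((-4 + I)/(2*I))/4 = (-4 + I)/(8*I))
n = 0 (n = ((-4 + (2/(-5 - 1*(-3)) + 2/1))/(8*(2/(-5 - 1*(-3)) + 2/1)))*0 = ((-4 + (2/(-5 + 3) + 2*1))/(8*(2/(-5 + 3) + 2*1)))*0 = ((-4 + (2/(-2) + 2))/(8*(2/(-2) + 2)))*0 = ((-4 + (2*(-½) + 2))/(8*(2*(-½) + 2)))*0 = ((-4 + (-1 + 2))/(8*(-1 + 2)))*0 = ((⅛)*(-4 + 1)/1)*0 = ((⅛)*1*(-3))*0 = -3/8*0 = 0)
(-20 + n)*(-24) - 28 = (-20 + 0)*(-24) - 28 = -20*(-24) - 28 = 480 - 28 = 452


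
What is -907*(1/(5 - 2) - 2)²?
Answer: -22675/9 ≈ -2519.4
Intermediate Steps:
-907*(1/(5 - 2) - 2)² = -907*(1/3 - 2)² = -907*(⅓ - 2)² = -907*(-5/3)² = -907*25/9 = -22675/9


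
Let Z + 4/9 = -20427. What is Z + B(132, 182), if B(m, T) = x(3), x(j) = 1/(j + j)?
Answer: -367691/18 ≈ -20427.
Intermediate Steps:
x(j) = 1/(2*j)
Z = -183847/9 (Z = -4/9 - 20427 = -183847/9 ≈ -20427.)
B(m, T) = ⅙ (B(m, T) = (½)/3 = (½)*(⅓) = ⅙)
Z + B(132, 182) = -183847/9 + ⅙ = -367691/18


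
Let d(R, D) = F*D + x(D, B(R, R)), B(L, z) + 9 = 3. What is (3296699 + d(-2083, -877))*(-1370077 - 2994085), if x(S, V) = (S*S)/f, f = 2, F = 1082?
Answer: -11924415858619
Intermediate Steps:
B(L, z) = -6 (B(L, z) = -9 + 3 = -6)
x(S, V) = S**2/2 (x(S, V) = (S*S)/2 = S**2*(1/2) = S**2/2)
d(R, D) = D**2/2 + 1082*D (d(R, D) = 1082*D + D**2/2 = D**2/2 + 1082*D)
(3296699 + d(-2083, -877))*(-1370077 - 2994085) = (3296699 + (1/2)*(-877)*(2164 - 877))*(-1370077 - 2994085) = (3296699 + (1/2)*(-877)*1287)*(-4364162) = (3296699 - 1128699/2)*(-4364162) = (5464699/2)*(-4364162) = -11924415858619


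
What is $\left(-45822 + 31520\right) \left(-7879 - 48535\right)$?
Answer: $806833028$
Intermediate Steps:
$\left(-45822 + 31520\right) \left(-7879 - 48535\right) = \left(-14302\right) \left(-56414\right) = 806833028$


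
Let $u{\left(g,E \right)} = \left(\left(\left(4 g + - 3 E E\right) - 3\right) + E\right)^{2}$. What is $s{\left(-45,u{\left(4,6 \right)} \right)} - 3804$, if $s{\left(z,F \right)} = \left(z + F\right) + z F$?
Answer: $-352373$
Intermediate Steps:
$u{\left(g,E \right)} = \left(-3 + E - 3 E^{2} + 4 g\right)^{2}$ ($u{\left(g,E \right)} = \left(\left(\left(4 g - 3 E^{2}\right) - 3\right) + E\right)^{2} = \left(\left(\left(- 3 E^{2} + 4 g\right) - 3\right) + E\right)^{2} = \left(\left(-3 - 3 E^{2} + 4 g\right) + E\right)^{2} = \left(-3 + E - 3 E^{2} + 4 g\right)^{2}$)
$s{\left(z,F \right)} = F + z + F z$ ($s{\left(z,F \right)} = \left(F + z\right) + F z = F + z + F z$)
$s{\left(-45,u{\left(4,6 \right)} \right)} - 3804 = \left(\left(3 - 6 - 16 + 3 \cdot 6^{2}\right)^{2} - 45 + \left(3 - 6 - 16 + 3 \cdot 6^{2}\right)^{2} \left(-45\right)\right) - 3804 = \left(\left(3 - 6 - 16 + 3 \cdot 36\right)^{2} - 45 + \left(3 - 6 - 16 + 3 \cdot 36\right)^{2} \left(-45\right)\right) - 3804 = \left(\left(3 - 6 - 16 + 108\right)^{2} - 45 + \left(3 - 6 - 16 + 108\right)^{2} \left(-45\right)\right) - 3804 = \left(89^{2} - 45 + 89^{2} \left(-45\right)\right) - 3804 = \left(7921 - 45 + 7921 \left(-45\right)\right) - 3804 = \left(7921 - 45 - 356445\right) - 3804 = -348569 - 3804 = -352373$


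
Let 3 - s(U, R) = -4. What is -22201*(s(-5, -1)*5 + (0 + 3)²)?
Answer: -976844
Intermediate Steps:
s(U, R) = 7 (s(U, R) = 3 - 1*(-4) = 3 + 4 = 7)
-22201*(s(-5, -1)*5 + (0 + 3)²) = -22201*(7*5 + (0 + 3)²) = -22201*(35 + 3²) = -22201*(35 + 9) = -22201*44 = -976844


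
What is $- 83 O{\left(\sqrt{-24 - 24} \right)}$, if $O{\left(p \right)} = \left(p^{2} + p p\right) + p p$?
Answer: $11952$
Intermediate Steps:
$O{\left(p \right)} = 3 p^{2}$ ($O{\left(p \right)} = \left(p^{2} + p^{2}\right) + p^{2} = 2 p^{2} + p^{2} = 3 p^{2}$)
$- 83 O{\left(\sqrt{-24 - 24} \right)} = - 83 \cdot 3 \left(\sqrt{-24 - 24}\right)^{2} = - 83 \cdot 3 \left(\sqrt{-48}\right)^{2} = - 83 \cdot 3 \left(4 i \sqrt{3}\right)^{2} = - 83 \cdot 3 \left(-48\right) = \left(-83\right) \left(-144\right) = 11952$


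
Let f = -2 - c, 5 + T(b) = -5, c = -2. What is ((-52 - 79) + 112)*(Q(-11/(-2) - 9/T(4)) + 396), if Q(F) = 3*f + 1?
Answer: -7543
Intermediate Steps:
T(b) = -10 (T(b) = -5 - 5 = -10)
f = 0 (f = -2 - 1*(-2) = -2 + 2 = 0)
Q(F) = 1 (Q(F) = 3*0 + 1 = 0 + 1 = 1)
((-52 - 79) + 112)*(Q(-11/(-2) - 9/T(4)) + 396) = ((-52 - 79) + 112)*(1 + 396) = (-131 + 112)*397 = -19*397 = -7543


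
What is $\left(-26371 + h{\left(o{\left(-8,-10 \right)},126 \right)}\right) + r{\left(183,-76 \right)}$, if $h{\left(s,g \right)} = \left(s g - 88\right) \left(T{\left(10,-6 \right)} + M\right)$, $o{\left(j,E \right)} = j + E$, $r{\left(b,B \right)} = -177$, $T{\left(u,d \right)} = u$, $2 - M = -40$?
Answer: $-149060$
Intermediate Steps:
$M = 42$ ($M = 2 - -40 = 2 + 40 = 42$)
$o{\left(j,E \right)} = E + j$
$h{\left(s,g \right)} = -4576 + 52 g s$ ($h{\left(s,g \right)} = \left(s g - 88\right) \left(10 + 42\right) = \left(g s - 88\right) 52 = \left(-88 + g s\right) 52 = -4576 + 52 g s$)
$\left(-26371 + h{\left(o{\left(-8,-10 \right)},126 \right)}\right) + r{\left(183,-76 \right)} = \left(-26371 + \left(-4576 + 52 \cdot 126 \left(-10 - 8\right)\right)\right) - 177 = \left(-26371 + \left(-4576 + 52 \cdot 126 \left(-18\right)\right)\right) - 177 = \left(-26371 - 122512\right) - 177 = -148883 - 177 = -149060$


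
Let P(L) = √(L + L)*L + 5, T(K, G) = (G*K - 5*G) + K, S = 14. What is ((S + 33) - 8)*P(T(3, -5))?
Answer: 195 + 507*√26 ≈ 2780.2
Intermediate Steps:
T(K, G) = K - 5*G + G*K (T(K, G) = (-5*G + G*K) + K = K - 5*G + G*K)
P(L) = 5 + √2*L^(3/2) (P(L) = √(2*L)*L + 5 = (√2*√L)*L + 5 = √2*L^(3/2) + 5 = 5 + √2*L^(3/2))
((S + 33) - 8)*P(T(3, -5)) = ((14 + 33) - 8)*(5 + √2*(3 - 5*(-5) - 5*3)^(3/2)) = (47 - 8)*(5 + √2*(3 + 25 - 15)^(3/2)) = 39*(5 + √2*13^(3/2)) = 39*(5 + √2*(13*√13)) = 39*(5 + 13*√26) = 195 + 507*√26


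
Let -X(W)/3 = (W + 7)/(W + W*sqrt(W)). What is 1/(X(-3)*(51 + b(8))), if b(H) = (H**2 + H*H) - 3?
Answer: 1/704 + I*sqrt(3)/704 ≈ 0.0014205 + 0.0024603*I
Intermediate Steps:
X(W) = -3*(7 + W)/(W + W**(3/2)) (X(W) = -3*(W + 7)/(W + W*sqrt(W)) = -3*(7 + W)/(W + W**(3/2)))
b(H) = -3 + 2*H**2 (b(H) = (H**2 + H**2) - 3 = 2*H**2 - 3 = -3 + 2*H**2)
1/(X(-3)*(51 + b(8))) = 1/((3*(-7 - 1*(-3))/(-3 + (-3)**(3/2)))*(51 + (-3 + 2*8**2))) = 1/((3*(-7 + 3)/(-3 - 3*I*sqrt(3)))*(51 + (-3 + 2*64))) = 1/((3*(-4)/(-3 - 3*I*sqrt(3)))*(51 + (-3 + 128))) = 1/((-12/(-3 - 3*I*sqrt(3)))*(51 + 125)) = 1/(-12/(-3 - 3*I*sqrt(3))*176) = 1/(-2112/(-3 - 3*I*sqrt(3))) = 1/704 + I*sqrt(3)/704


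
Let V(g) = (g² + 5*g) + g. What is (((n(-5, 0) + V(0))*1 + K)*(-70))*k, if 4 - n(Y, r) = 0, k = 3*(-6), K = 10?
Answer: 17640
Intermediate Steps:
V(g) = g² + 6*g
k = -18
n(Y, r) = 4 (n(Y, r) = 4 - 1*0 = 4 + 0 = 4)
(((n(-5, 0) + V(0))*1 + K)*(-70))*k = (((4 + 0*(6 + 0))*1 + 10)*(-70))*(-18) = (((4 + 0*6)*1 + 10)*(-70))*(-18) = (((4 + 0)*1 + 10)*(-70))*(-18) = ((4*1 + 10)*(-70))*(-18) = ((4 + 10)*(-70))*(-18) = (14*(-70))*(-18) = -980*(-18) = 17640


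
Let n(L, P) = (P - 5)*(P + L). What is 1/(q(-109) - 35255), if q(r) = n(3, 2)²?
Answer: -1/35030 ≈ -2.8547e-5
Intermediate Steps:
n(L, P) = (-5 + P)*(L + P)
q(r) = 225 (q(r) = (2² - 5*3 - 5*2 + 3*2)² = (4 - 15 - 10 + 6)² = (-15)² = 225)
1/(q(-109) - 35255) = 1/(225 - 35255) = 1/(-35030) = -1/35030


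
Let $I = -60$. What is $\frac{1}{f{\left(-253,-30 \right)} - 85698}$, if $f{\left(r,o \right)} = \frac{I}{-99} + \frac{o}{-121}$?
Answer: $- \frac{363}{31108064} \approx -1.1669 \cdot 10^{-5}$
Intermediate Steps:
$f{\left(r,o \right)} = \frac{20}{33} - \frac{o}{121}$ ($f{\left(r,o \right)} = - \frac{60}{-99} + \frac{o}{-121} = \left(-60\right) \left(- \frac{1}{99}\right) + o \left(- \frac{1}{121}\right) = \frac{20}{33} - \frac{o}{121}$)
$\frac{1}{f{\left(-253,-30 \right)} - 85698} = \frac{1}{\left(\frac{20}{33} - - \frac{30}{121}\right) - 85698} = \frac{1}{\left(\frac{20}{33} + \frac{30}{121}\right) - 85698} = \frac{1}{\frac{310}{363} - 85698} = \frac{1}{- \frac{31108064}{363}} = - \frac{363}{31108064}$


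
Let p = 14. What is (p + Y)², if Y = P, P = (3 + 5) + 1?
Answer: 529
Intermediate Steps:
P = 9 (P = 8 + 1 = 9)
Y = 9
(p + Y)² = (14 + 9)² = 23² = 529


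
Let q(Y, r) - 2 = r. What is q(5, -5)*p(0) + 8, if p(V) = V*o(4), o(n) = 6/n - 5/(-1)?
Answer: 8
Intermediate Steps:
o(n) = 5 + 6/n (o(n) = 6/n - 5*(-1) = 6/n + 5 = 5 + 6/n)
q(Y, r) = 2 + r
p(V) = 13*V/2 (p(V) = V*(5 + 6/4) = V*(5 + 6*(1/4)) = V*(5 + 3/2) = V*(13/2) = 13*V/2)
q(5, -5)*p(0) + 8 = (2 - 5)*((13/2)*0) + 8 = -3*0 + 8 = 0 + 8 = 8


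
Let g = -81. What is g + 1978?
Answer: 1897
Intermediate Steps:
g + 1978 = -81 + 1978 = 1897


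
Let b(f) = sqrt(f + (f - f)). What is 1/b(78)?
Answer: sqrt(78)/78 ≈ 0.11323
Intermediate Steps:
b(f) = sqrt(f) (b(f) = sqrt(f + 0) = sqrt(f))
1/b(78) = 1/(sqrt(78)) = sqrt(78)/78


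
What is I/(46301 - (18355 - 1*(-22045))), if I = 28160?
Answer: 28160/5901 ≈ 4.7721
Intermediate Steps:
I/(46301 - (18355 - 1*(-22045))) = 28160/(46301 - (18355 - 1*(-22045))) = 28160/(46301 - (18355 + 22045)) = 28160/(46301 - 1*40400) = 28160/(46301 - 40400) = 28160/5901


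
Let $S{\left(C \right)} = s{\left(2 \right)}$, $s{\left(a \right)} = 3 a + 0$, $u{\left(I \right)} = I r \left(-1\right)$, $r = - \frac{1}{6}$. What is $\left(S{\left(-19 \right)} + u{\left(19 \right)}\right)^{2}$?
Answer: $\frac{3025}{36} \approx 84.028$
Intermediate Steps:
$r = - \frac{1}{6}$ ($r = \left(-1\right) \frac{1}{6} = - \frac{1}{6} \approx -0.16667$)
$u{\left(I \right)} = \frac{I}{6}$ ($u{\left(I \right)} = I \left(- \frac{1}{6}\right) \left(-1\right) = - \frac{I}{6} \left(-1\right) = \frac{I}{6}$)
$s{\left(a \right)} = 3 a$
$S{\left(C \right)} = 6$ ($S{\left(C \right)} = 3 \cdot 2 = 6$)
$\left(S{\left(-19 \right)} + u{\left(19 \right)}\right)^{2} = \left(6 + \frac{1}{6} \cdot 19\right)^{2} = \left(6 + \frac{19}{6}\right)^{2} = \left(\frac{55}{6}\right)^{2} = \frac{3025}{36}$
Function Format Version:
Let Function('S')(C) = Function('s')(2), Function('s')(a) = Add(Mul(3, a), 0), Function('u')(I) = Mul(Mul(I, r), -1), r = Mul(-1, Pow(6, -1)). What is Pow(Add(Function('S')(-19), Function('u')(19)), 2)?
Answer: Rational(3025, 36) ≈ 84.028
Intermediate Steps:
r = Rational(-1, 6) (r = Mul(-1, Rational(1, 6)) = Rational(-1, 6) ≈ -0.16667)
Function('u')(I) = Mul(Rational(1, 6), I) (Function('u')(I) = Mul(Mul(I, Rational(-1, 6)), -1) = Mul(Mul(Rational(-1, 6), I), -1) = Mul(Rational(1, 6), I))
Function('s')(a) = Mul(3, a)
Function('S')(C) = 6 (Function('S')(C) = Mul(3, 2) = 6)
Pow(Add(Function('S')(-19), Function('u')(19)), 2) = Pow(Add(6, Mul(Rational(1, 6), 19)), 2) = Pow(Add(6, Rational(19, 6)), 2) = Pow(Rational(55, 6), 2) = Rational(3025, 36)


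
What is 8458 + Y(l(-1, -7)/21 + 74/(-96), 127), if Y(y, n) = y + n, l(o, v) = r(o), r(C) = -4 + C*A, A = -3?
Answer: 2884285/336 ≈ 8584.2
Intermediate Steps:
r(C) = -4 - 3*C (r(C) = -4 + C*(-3) = -4 - 3*C)
l(o, v) = -4 - 3*o
Y(y, n) = n + y
8458 + Y(l(-1, -7)/21 + 74/(-96), 127) = 8458 + (127 + ((-4 - 3*(-1))/21 + 74/(-96))) = 8458 + (127 + ((-4 + 3)*(1/21) + 74*(-1/96))) = 8458 + (127 + (-1*1/21 - 37/48)) = 8458 + (127 + (-1/21 - 37/48)) = 8458 + (127 - 275/336) = 8458 + 42397/336 = 2884285/336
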